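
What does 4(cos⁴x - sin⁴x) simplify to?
4(cos⁴x - sin⁴x) = 4(cos(2x)) (using Factoring + double angle)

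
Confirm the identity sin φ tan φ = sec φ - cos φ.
RHS = 1/cos φ - cos φ = (1 - cos²φ)/cos φ = sin²φ/cos φ = sin φ · (sin φ/cos φ) = sin φ tan φ = LHS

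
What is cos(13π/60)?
cos(13π/60) = 0.7771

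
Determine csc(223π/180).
csc(223π/180) = -1.466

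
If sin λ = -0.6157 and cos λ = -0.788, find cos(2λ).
cos(2λ) = cos²λ - sin²λ = 0.2419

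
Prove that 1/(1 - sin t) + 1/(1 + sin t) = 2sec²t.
LHS = [(1 + sin t) + (1 - sin t)] / [(1 - sin t)(1 + sin t)] = 2/(1 - sin²t) = 2/cos²t = 2sec²t = RHS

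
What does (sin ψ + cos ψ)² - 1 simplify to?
(sin ψ + cos ψ)² - 1 = sin(2ψ) (using Pythagorean + double angle)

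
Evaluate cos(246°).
cos(246°) = -0.4067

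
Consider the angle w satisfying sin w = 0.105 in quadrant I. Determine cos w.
cos w = √(1 - sin²w) = 0.9945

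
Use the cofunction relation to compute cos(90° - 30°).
cos(90° - 30°) = sin(30°) = 1/2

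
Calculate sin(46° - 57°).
sin(46° - 57°) = sin 46° cos 57° - cos 46° sin 57° = -0.1908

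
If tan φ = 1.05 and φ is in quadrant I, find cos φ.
cos φ = 0.6897 (using tan²φ + 1 = sec²φ)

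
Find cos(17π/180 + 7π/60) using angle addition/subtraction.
cos(17π/180 + 7π/60) = cos 17π/180 cos 7π/60 - sin 17π/180 sin 7π/60 = 0.788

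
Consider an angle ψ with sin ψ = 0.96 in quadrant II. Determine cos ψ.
cos ψ = ±√(1 - sin²ψ) = -0.28 (negative in QII)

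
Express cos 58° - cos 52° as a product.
cos 58° - cos 52° = -2 sin(55°) sin(3°)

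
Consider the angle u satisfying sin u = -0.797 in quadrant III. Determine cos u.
cos u = ±√(1 - sin²u) = -0.604 (negative in QIII)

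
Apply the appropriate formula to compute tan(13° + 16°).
tan(13° + 16°) = (tan 13° + tan 16°)/(1 - tan 13° tan 16°) = 0.5543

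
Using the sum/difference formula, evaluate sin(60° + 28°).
sin(60° + 28°) = sin 60° cos 28° + cos 60° sin 28° = 0.9994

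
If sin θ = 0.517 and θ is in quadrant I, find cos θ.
cos θ = 0.856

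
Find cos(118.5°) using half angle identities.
cos(118.5°) = -√((1 + cos 237°)/2) = -0.4772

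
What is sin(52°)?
sin(52°) = 0.788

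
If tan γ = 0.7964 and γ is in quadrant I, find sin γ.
sin γ = 0.623 (using tan²γ + 1 = sec²γ)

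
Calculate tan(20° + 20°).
tan(20° + 20°) = (tan 20° + tan 20°)/(1 - tan 20° tan 20°) = 0.8391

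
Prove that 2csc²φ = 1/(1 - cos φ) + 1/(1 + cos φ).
RHS = [(1 + cos φ) + (1 - cos φ)] / [(1 - cos φ)(1 + cos φ)] = 2/(1 - cos²φ) = 2/sin²φ = 2csc²φ = LHS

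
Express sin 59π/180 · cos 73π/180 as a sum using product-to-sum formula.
sin 59π/180 cos 73π/180 = (1/2)[sin(59π/180+73π/180) + sin(59π/180-73π/180)]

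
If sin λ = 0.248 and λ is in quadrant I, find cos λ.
cos λ = 0.9688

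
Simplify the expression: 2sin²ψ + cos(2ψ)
2sin²ψ + cos(2ψ) = 1 (using Double angle)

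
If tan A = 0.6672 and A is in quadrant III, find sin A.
sin A = -0.555 (using tan²A + 1 = sec²A)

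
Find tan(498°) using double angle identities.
tan(498°) = 2 tan 249° / (1 - tan²249°) = -0.9004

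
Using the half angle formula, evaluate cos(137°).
cos(137°) = -√((1 + cos 274°)/2) = -0.7314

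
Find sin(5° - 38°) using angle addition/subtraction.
sin(5° - 38°) = sin 5° cos 38° - cos 5° sin 38° = -0.5446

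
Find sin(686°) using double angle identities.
sin(686°) = 2 sin 343° cos 343° = -0.5592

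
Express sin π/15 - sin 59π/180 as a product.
sin π/15 - sin 59π/180 = 2 cos(71π/360) sin(-47π/360)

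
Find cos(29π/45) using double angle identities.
cos(29π/45) = cos²29π/90 - sin²29π/90 = -0.4384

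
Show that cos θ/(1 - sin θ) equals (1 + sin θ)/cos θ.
RHS = (1 + sin θ)(1 - sin θ) / (cos θ(1 - sin θ)) = (1 - sin²θ) / (cos θ(1 - sin θ)) = cos²θ / (cos θ(1 - sin θ)) = cos θ/(1 - sin θ) = LHS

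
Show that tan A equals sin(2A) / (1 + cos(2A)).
RHS = 2 sin A cos A / (2cos²A) = sin A/cos A = tan A = LHS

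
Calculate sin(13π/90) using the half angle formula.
sin(13π/90) = √((1 - cos 13π/45)/2) = 0.4384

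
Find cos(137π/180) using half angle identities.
cos(137π/180) = -√((1 + cos 137π/90)/2) = -0.7314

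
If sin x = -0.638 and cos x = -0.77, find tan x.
tan x = sin x / cos x = 0.8286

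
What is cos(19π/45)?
cos(19π/45) = 0.2419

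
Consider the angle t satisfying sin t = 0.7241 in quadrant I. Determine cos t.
cos t = √(1 - sin²t) = 0.6897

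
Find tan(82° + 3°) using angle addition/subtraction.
tan(82° + 3°) = (tan 82° + tan 3°)/(1 - tan 82° tan 3°) = 11.43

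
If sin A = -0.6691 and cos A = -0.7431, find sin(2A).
sin(2A) = 2 sin A cos A = 0.9944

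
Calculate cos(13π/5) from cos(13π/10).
cos(13π/5) = cos²13π/10 - sin²13π/10 = -0.309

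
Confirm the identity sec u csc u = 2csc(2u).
RHS = 2/sin(2u) = 2/(2 sin u cos u) = 1/(sin u cos u) = (1/cos u)(1/sin u) = sec u csc u = LHS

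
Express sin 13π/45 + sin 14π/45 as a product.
sin 13π/45 + sin 14π/45 = 2 sin(3π/10) cos(-π/90)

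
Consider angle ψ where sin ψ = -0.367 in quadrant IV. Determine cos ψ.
cos ψ = √(1 - sin²ψ) = 0.9302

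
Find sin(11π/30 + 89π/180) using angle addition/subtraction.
sin(11π/30 + 89π/180) = sin 11π/30 cos 89π/180 + cos 11π/30 sin 89π/180 = 0.4226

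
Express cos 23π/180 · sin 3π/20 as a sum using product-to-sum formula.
cos 23π/180 sin 3π/20 = (1/2)[sin(23π/180+3π/20) - sin(23π/180-3π/20)]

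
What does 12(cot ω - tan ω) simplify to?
12(cot ω - tan ω) = 12(2 cot(2ω)) (using Double angle)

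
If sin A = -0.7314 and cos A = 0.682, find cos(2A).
cos(2A) = cos²A - sin²A = -0.06982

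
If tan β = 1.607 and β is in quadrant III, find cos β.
cos β = -0.5283 (using tan²β + 1 = sec²β)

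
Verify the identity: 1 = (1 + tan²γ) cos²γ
RHS = sec²γ · cos²γ = (1/cos²γ) · cos²γ = 1 = LHS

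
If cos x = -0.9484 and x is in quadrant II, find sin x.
sin x = 0.3171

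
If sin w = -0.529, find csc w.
csc w = 1/sin w = -1.89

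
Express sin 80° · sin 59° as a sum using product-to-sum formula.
sin 80° sin 59° = (1/2)[cos(80°-59°) - cos(80°+59°)]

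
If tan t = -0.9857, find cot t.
cot t = 1/tan t = -1.015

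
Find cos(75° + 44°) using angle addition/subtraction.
cos(75° + 44°) = cos 75° cos 44° - sin 75° sin 44° = -0.4848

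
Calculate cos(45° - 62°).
cos(45° - 62°) = cos 45° cos 62° + sin 45° sin 62° = 0.9563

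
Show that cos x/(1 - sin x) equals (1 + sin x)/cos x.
RHS = (1 + sin x)(1 - sin x) / (cos x(1 - sin x)) = (1 - sin²x) / (cos x(1 - sin x)) = cos²x / (cos x(1 - sin x)) = cos x/(1 - sin x) = LHS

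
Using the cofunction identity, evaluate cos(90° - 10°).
cos(90° - 10°) = sin(10°) = 0.1736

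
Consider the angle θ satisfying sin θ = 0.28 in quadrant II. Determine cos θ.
cos θ = ±√(1 - sin²θ) = -0.96 (negative in QII)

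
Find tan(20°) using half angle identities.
tan(20°) = sin 40° / (1 + cos 40°) = 0.364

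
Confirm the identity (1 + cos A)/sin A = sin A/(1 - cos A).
RHS = sin A(1 + cos A) / ((1 - cos A)(1 + cos A)) = sin A(1 + cos A) / (1 - cos²A) = sin A(1 + cos A) / sin²A = (1 + cos A)/sin A = LHS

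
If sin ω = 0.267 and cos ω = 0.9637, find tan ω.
tan ω = sin ω / cos ω = 0.2771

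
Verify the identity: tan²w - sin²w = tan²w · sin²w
LHS = sin²w/cos²w - sin²w = sin²w(1/cos²w - 1) = sin²w · (1 - cos²w)/cos²w = sin²w · sin²w/cos²w = sin²w · tan²w = RHS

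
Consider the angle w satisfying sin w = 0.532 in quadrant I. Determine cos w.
cos w = √(1 - sin²w) = 0.8467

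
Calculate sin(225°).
sin(225°) = -√2/2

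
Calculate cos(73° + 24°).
cos(73° + 24°) = cos 73° cos 24° - sin 73° sin 24° = -0.1219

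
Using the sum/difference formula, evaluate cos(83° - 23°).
cos(83° - 23°) = cos 83° cos 23° + sin 83° sin 23° = 1/2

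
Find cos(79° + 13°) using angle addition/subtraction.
cos(79° + 13°) = cos 79° cos 13° - sin 79° sin 13° = -0.0349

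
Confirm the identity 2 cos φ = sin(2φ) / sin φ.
RHS = 2 sin φ cos φ / sin φ = 2 cos φ = LHS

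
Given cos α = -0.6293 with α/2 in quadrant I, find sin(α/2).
sin(α/2) = ±√((1 - cos α)/2); positive since α/2 ∈ QI, so sin(α/2) = 0.9026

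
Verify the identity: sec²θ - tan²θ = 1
LHS = 1/cos²θ - sin²θ/cos²θ = (1 - sin²θ)/cos²θ = cos²θ/cos²θ = 1 = RHS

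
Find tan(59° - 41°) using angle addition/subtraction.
tan(59° - 41°) = (tan 59° - tan 41°)/(1 + tan 59° tan 41°) = 0.3249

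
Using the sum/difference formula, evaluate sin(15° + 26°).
sin(15° + 26°) = sin 15° cos 26° + cos 15° sin 26° = 0.6561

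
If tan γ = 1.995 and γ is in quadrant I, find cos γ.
cos γ = 0.4481 (using tan²γ + 1 = sec²γ)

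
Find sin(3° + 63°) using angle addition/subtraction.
sin(3° + 63°) = sin 3° cos 63° + cos 3° sin 63° = 0.9135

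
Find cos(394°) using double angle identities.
cos(394°) = cos²197° - sin²197° = 0.829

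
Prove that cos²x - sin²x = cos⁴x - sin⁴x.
RHS = (cos²x - sin²x)(cos²x + sin²x) = (cos²x - sin²x) · 1 = cos²x - sin²x = LHS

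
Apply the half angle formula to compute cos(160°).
cos(160°) = -√((1 + cos 320°)/2) = -0.9397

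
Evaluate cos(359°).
cos(359°) = 0.9998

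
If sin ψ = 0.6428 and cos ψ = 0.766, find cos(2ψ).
cos(2ψ) = cos²ψ - sin²ψ = 0.1736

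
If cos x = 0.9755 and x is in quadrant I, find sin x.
sin x = 0.22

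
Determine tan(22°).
tan(22°) = 0.404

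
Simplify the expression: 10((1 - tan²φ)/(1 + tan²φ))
10((1 - tan²φ)/(1 + tan²φ)) = 10(cos(2φ)) (using Double angle)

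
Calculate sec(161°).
sec(161°) = -1.058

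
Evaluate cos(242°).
cos(242°) = -0.4695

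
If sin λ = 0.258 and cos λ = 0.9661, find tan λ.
tan λ = sin λ / cos λ = 0.2671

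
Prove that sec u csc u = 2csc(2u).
RHS = 2/sin(2u) = 2/(2 sin u cos u) = 1/(sin u cos u) = (1/cos u)(1/sin u) = sec u csc u = LHS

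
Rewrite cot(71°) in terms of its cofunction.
cot(71°) = tan(90° - 71°) = tan(19°)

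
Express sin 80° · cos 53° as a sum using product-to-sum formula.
sin 80° cos 53° = (1/2)[sin(80°+53°) + sin(80°-53°)]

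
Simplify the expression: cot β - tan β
cot β - tan β = 2 cot(2β) (using Double angle)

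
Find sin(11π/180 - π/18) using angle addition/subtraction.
sin(11π/180 - π/18) = sin 11π/180 cos π/18 - cos 11π/180 sin π/18 = 0.01745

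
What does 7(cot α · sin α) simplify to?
7(cot α · sin α) = 7(cos α) (using Quotient identity)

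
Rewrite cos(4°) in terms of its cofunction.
cos(4°) = sin(90° - 4°) = sin(86°)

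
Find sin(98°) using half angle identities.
sin(98°) = √((1 - cos 196°)/2) = 0.9903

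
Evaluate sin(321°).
sin(321°) = -0.6293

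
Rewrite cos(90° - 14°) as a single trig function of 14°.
cos(90° - 14°) = sin(14°)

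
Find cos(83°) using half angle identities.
cos(83°) = √((1 + cos 166°)/2) = 0.1219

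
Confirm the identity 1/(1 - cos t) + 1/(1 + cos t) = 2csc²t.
LHS = [(1 + cos t) + (1 - cos t)] / [(1 - cos t)(1 + cos t)] = 2/(1 - cos²t) = 2/sin²t = 2csc²t = RHS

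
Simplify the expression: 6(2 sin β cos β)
6(2 sin β cos β) = 6(sin(2β)) (using Double angle)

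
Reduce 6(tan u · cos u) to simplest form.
6(tan u · cos u) = 6(sin u) (using Quotient identity)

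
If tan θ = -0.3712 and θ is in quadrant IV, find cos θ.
cos θ = 0.9375 (using tan²θ + 1 = sec²θ)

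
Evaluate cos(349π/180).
cos(349π/180) = 0.9816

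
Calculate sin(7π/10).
sin(7π/10) = 0.809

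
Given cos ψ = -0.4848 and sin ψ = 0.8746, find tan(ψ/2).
tan(ψ/2) = sin ψ / (1 + cos ψ) = 1.698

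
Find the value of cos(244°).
cos(244°) = -0.4384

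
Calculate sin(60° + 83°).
sin(60° + 83°) = sin 60° cos 83° + cos 60° sin 83° = 0.6018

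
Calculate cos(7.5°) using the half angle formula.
cos(7.5°) = √((1 + cos 15°)/2) = 0.9914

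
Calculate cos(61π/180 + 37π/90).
cos(61π/180 + 37π/90) = cos 61π/180 cos 37π/90 - sin 61π/180 sin 37π/90 = -√2/2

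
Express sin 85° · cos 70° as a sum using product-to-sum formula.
sin 85° cos 70° = (1/2)[sin(85°+70°) + sin(85°-70°)]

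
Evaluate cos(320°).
cos(320°) = 0.766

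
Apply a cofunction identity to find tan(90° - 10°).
tan(90° - 10°) = cot(10°) = 5.671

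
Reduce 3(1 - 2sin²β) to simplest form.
3(1 - 2sin²β) = 3(cos(2β)) (using Double angle)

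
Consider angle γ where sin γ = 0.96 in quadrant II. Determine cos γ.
cos γ = ±√(1 - sin²γ) = -0.28 (negative in QII)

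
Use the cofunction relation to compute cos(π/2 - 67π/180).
cos(π/2 - 67π/180) = sin(67π/180) = 0.9205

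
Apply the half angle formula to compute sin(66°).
sin(66°) = √((1 - cos 132°)/2) = 0.9135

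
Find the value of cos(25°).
cos(25°) = 0.9063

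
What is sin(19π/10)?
sin(19π/10) = -0.309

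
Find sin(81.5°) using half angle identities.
sin(81.5°) = √((1 - cos 163°)/2) = 0.989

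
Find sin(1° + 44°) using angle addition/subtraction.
sin(1° + 44°) = sin 1° cos 44° + cos 1° sin 44° = √2/2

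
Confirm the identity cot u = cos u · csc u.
RHS = cos u · (1/sin u) = cos u/sin u = cot u = LHS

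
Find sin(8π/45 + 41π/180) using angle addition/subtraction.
sin(8π/45 + 41π/180) = sin 8π/45 cos 41π/180 + cos 8π/45 sin 41π/180 = 0.9563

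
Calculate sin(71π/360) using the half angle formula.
sin(71π/360) = √((1 - cos 71π/180)/2) = 0.5807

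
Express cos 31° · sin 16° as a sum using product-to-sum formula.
cos 31° sin 16° = (1/2)[sin(31°+16°) - sin(31°-16°)]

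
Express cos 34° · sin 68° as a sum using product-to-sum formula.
cos 34° sin 68° = (1/2)[sin(34°+68°) - sin(34°-68°)]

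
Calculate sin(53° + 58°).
sin(53° + 58°) = sin 53° cos 58° + cos 53° sin 58° = 0.9336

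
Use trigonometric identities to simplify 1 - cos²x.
1 - cos²x = sin²x (using Pythagorean identity)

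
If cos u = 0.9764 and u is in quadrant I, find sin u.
sin u = 0.216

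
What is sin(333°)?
sin(333°) = -0.454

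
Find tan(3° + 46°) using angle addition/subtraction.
tan(3° + 46°) = (tan 3° + tan 46°)/(1 - tan 3° tan 46°) = 1.15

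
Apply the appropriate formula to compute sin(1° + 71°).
sin(1° + 71°) = sin 1° cos 71° + cos 1° sin 71° = 0.9511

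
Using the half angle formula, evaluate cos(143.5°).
cos(143.5°) = -√((1 + cos 287°)/2) = -0.8039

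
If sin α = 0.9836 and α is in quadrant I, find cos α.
cos α = 0.1804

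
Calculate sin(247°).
sin(247°) = -0.9205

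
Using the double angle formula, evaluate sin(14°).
sin(14°) = 2 sin 7° cos 7° = 0.2419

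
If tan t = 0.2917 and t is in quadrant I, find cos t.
cos t = 0.96 (using tan²t + 1 = sec²t)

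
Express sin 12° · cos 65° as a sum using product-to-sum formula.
sin 12° cos 65° = (1/2)[sin(12°+65°) + sin(12°-65°)]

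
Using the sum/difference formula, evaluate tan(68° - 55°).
tan(68° - 55°) = (tan 68° - tan 55°)/(1 + tan 68° tan 55°) = 0.2309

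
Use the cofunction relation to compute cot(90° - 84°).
cot(90° - 84°) = tan(84°) = 9.514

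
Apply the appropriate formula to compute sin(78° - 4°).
sin(78° - 4°) = sin 78° cos 4° - cos 78° sin 4° = 0.9613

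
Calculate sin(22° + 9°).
sin(22° + 9°) = sin 22° cos 9° + cos 22° sin 9° = 0.515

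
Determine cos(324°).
cos(324°) = 0.809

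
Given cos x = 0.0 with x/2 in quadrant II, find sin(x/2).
sin(x/2) = ±√((1 - cos x)/2); positive since x/2 ∈ QII, so sin(x/2) = √2/2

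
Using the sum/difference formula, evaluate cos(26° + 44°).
cos(26° + 44°) = cos 26° cos 44° - sin 26° sin 44° = 0.342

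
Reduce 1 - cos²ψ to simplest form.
1 - cos²ψ = sin²ψ (using Pythagorean identity)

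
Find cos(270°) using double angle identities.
cos(270°) = cos²135° - sin²135° = 0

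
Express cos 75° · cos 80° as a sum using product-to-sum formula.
cos 75° cos 80° = (1/2)[cos(75°-80°) + cos(75°+80°)]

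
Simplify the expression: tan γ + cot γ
tan γ + cot γ = sec γ csc γ (using Quotient identities)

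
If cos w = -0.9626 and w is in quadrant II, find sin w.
sin w = 0.2709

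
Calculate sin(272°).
sin(272°) = -0.9994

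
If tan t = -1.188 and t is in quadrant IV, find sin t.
sin t = -0.765 (using tan²t + 1 = sec²t)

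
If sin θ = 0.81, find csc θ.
csc θ = 1/sin θ = 1.235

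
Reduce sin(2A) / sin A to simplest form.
sin(2A) / sin A = 2 cos A (using Double angle)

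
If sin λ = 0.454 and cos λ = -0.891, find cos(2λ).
cos(2λ) = cos²λ - sin²λ = 0.5878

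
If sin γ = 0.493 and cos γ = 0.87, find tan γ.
tan γ = sin γ / cos γ = 0.5667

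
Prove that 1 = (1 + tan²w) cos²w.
RHS = sec²w · cos²w = (1/cos²w) · cos²w = 1 = LHS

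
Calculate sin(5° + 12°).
sin(5° + 12°) = sin 5° cos 12° + cos 5° sin 12° = 0.2924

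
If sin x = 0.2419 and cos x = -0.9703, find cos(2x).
cos(2x) = cos²x - sin²x = 0.883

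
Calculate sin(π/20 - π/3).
sin(π/20 - π/3) = sin π/20 cos π/3 - cos π/20 sin π/3 = -0.7771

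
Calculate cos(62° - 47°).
cos(62° - 47°) = cos 62° cos 47° + sin 62° sin 47° = (√6+√2)/4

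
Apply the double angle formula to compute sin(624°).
sin(624°) = 2 sin 312° cos 312° = -0.9945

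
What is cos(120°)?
cos(120°) = -1/2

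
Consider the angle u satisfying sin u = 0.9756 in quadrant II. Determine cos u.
cos u = ±√(1 - sin²u) = -0.2196 (negative in QII)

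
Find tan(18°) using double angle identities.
tan(18°) = 2 tan 9° / (1 - tan²9°) = 0.3249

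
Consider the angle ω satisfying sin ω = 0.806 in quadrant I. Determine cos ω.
cos ω = √(1 - sin²ω) = 0.5919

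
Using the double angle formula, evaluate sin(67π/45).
sin(67π/45) = 2 sin 67π/90 cos 67π/90 = -0.9994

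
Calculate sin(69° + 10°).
sin(69° + 10°) = sin 69° cos 10° + cos 69° sin 10° = 0.9816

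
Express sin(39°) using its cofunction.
sin(39°) = cos(90° - 39°) = cos(51°)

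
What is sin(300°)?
sin(300°) = -√3/2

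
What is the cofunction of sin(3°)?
sin(3°) = cos(90° - 3°) = cos(87°)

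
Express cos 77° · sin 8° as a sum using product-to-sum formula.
cos 77° sin 8° = (1/2)[sin(77°+8°) - sin(77°-8°)]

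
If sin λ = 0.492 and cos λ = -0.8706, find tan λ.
tan λ = sin λ / cos λ = -0.5651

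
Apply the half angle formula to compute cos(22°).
cos(22°) = √((1 + cos 44°)/2) = 0.9272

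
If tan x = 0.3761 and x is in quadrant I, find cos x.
cos x = 0.936 (using tan²x + 1 = sec²x)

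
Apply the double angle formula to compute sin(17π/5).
sin(17π/5) = 2 sin 17π/10 cos 17π/10 = -0.9511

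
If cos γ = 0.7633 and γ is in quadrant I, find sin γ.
sin γ = 0.646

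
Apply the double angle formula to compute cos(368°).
cos(368°) = cos²184° - sin²184° = 0.9903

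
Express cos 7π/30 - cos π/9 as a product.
cos 7π/30 - cos π/9 = -2 sin(31π/180) sin(11π/180)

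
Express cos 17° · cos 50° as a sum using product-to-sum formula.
cos 17° cos 50° = (1/2)[cos(17°-50°) + cos(17°+50°)]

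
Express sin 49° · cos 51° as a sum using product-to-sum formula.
sin 49° cos 51° = (1/2)[sin(49°+51°) + sin(49°-51°)]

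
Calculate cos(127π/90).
cos(127π/90) = -0.2756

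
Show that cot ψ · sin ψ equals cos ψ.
LHS = (cos ψ/sin ψ) · sin ψ = cos ψ = RHS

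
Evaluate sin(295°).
sin(295°) = -0.9063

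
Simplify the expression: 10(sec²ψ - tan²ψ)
10(sec²ψ - tan²ψ) = 10 (using Pythagorean identity)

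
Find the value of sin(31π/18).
sin(31π/18) = -0.766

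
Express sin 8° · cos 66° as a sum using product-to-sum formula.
sin 8° cos 66° = (1/2)[sin(8°+66°) + sin(8°-66°)]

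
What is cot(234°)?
cot(234°) = 0.7265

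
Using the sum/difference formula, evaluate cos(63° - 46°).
cos(63° - 46°) = cos 63° cos 46° + sin 63° sin 46° = 0.9563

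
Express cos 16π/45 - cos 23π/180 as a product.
cos 16π/45 - cos 23π/180 = -2 sin(29π/120) sin(41π/360)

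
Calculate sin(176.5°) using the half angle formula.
sin(176.5°) = √((1 - cos 353°)/2) = 0.06105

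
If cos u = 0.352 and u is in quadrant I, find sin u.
sin u = 0.936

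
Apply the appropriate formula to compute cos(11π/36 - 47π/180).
cos(11π/36 - 47π/180) = cos 11π/36 cos 47π/180 + sin 11π/36 sin 47π/180 = 0.9903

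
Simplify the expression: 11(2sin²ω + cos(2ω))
11(2sin²ω + cos(2ω)) = 11 (using Double angle)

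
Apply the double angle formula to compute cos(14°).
cos(14°) = cos²7° - sin²7° = 0.9703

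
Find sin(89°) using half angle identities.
sin(89°) = √((1 - cos 178°)/2) = 0.9998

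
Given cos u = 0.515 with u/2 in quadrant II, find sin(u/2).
sin(u/2) = ±√((1 - cos u)/2); positive since u/2 ∈ QII, so sin(u/2) = 0.4924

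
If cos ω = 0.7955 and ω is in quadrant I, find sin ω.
sin ω = 0.606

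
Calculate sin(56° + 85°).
sin(56° + 85°) = sin 56° cos 85° + cos 56° sin 85° = 0.6293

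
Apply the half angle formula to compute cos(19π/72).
cos(19π/72) = √((1 + cos 19π/36)/2) = 0.6756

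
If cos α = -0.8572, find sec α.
sec α = 1/cos α = -1.167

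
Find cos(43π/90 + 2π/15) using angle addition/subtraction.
cos(43π/90 + 2π/15) = cos 43π/90 cos 2π/15 - sin 43π/90 sin 2π/15 = -0.342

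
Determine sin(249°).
sin(249°) = -0.9336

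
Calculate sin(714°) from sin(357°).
sin(714°) = 2 sin 357° cos 357° = -0.1045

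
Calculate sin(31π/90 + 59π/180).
sin(31π/90 + 59π/180) = sin 31π/90 cos 59π/180 + cos 31π/90 sin 59π/180 = 0.8572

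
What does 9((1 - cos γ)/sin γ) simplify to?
9((1 - cos γ)/sin γ) = 9(tan(γ/2)) (using Half angle)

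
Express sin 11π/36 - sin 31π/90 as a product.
sin 11π/36 - sin 31π/90 = 2 cos(13π/40) sin(-7π/360)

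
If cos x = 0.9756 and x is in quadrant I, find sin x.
sin x = 0.2196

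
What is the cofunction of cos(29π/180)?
cos(29π/180) = sin(π/2 - 29π/180) = sin(61π/180)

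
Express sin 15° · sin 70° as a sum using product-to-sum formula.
sin 15° sin 70° = (1/2)[cos(15°-70°) - cos(15°+70°)]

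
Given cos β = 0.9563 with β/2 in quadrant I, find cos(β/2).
cos(β/2) = ±√((1 + cos β)/2); positive since β/2 ∈ QI, so cos(β/2) = 0.989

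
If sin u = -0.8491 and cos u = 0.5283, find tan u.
tan u = sin u / cos u = -1.607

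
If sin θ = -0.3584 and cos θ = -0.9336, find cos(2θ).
cos(2θ) = cos²θ - sin²θ = 0.7432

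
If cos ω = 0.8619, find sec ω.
sec ω = 1/cos ω = 1.16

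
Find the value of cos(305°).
cos(305°) = 0.5736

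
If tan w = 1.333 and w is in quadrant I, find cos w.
cos w = 0.6001 (using tan²w + 1 = sec²w)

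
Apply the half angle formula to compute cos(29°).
cos(29°) = √((1 + cos 58°)/2) = 0.8746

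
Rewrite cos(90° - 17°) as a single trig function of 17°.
cos(90° - 17°) = sin(17°)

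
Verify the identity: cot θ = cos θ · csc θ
RHS = cos θ · (1/sin θ) = cos θ/sin θ = cot θ = LHS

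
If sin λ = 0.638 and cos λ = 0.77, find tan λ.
tan λ = sin λ / cos λ = 0.8286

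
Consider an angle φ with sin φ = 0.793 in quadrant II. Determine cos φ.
cos φ = ±√(1 - sin²φ) = -0.6092 (negative in QII)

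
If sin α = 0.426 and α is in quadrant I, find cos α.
cos α = 0.9047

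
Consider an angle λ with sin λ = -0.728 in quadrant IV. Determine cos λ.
cos λ = √(1 - sin²λ) = 0.6856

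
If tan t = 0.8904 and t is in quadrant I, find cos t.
cos t = 0.7468 (using tan²t + 1 = sec²t)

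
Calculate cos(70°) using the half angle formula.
cos(70°) = √((1 + cos 140°)/2) = 0.342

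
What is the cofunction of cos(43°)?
cos(43°) = sin(90° - 43°) = sin(47°)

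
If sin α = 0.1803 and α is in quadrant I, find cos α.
cos α = 0.9836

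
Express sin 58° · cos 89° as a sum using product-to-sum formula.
sin 58° cos 89° = (1/2)[sin(58°+89°) + sin(58°-89°)]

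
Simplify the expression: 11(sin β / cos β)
11(sin β / cos β) = 11(tan β) (using Quotient identity)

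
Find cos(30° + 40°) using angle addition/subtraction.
cos(30° + 40°) = cos 30° cos 40° - sin 30° sin 40° = 0.342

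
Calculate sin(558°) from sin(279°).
sin(558°) = 2 sin 279° cos 279° = -0.309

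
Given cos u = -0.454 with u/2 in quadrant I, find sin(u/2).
sin(u/2) = ±√((1 - cos u)/2); positive since u/2 ∈ QI, so sin(u/2) = 0.8526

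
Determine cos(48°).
cos(48°) = 0.6691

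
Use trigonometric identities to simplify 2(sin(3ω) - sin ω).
2(sin(3ω) - sin ω) = 2(2 cos(2ω) sin ω) (using Sum-to-product)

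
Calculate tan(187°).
tan(187°) = 0.1228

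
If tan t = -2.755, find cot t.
cot t = 1/tan t = -0.363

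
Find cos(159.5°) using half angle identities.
cos(159.5°) = -√((1 + cos 319°)/2) = -0.9367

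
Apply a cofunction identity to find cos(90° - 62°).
cos(90° - 62°) = sin(62°) = 0.8829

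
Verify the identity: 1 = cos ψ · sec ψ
RHS = cos ψ · (1/cos ψ) = 1 = LHS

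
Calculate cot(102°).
cot(102°) = -0.2126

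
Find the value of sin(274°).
sin(274°) = -0.9976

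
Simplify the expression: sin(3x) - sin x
sin(3x) - sin x = 2 cos(2x) sin x (using Sum-to-product)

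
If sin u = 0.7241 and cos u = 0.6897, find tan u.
tan u = sin u / cos u = 1.05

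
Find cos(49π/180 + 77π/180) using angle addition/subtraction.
cos(49π/180 + 77π/180) = cos 49π/180 cos 77π/180 - sin 49π/180 sin 77π/180 = -0.5878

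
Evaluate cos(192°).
cos(192°) = -0.9781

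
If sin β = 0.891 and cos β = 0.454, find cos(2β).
cos(2β) = cos²β - sin²β = -0.5878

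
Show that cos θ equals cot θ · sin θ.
RHS = (cos θ/sin θ) · sin θ = cos θ = LHS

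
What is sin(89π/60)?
sin(89π/60) = -0.9986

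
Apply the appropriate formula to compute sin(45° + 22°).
sin(45° + 22°) = sin 45° cos 22° + cos 45° sin 22° = 0.9205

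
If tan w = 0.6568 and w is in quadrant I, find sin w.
sin w = 0.549 (using tan²w + 1 = sec²w)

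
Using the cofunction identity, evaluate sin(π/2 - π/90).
sin(π/2 - π/90) = cos(π/90) = 0.9994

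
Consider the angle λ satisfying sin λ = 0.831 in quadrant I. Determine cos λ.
cos λ = √(1 - sin²λ) = 0.5563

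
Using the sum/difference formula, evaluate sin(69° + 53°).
sin(69° + 53°) = sin 69° cos 53° + cos 69° sin 53° = 0.848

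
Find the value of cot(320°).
cot(320°) = -1.192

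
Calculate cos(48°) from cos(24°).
cos(48°) = cos²24° - sin²24° = 0.6691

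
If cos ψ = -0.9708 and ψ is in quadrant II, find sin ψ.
sin ψ = 0.2399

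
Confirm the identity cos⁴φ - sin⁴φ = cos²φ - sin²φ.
LHS = (cos²φ - sin²φ)(cos²φ + sin²φ) = (cos²φ - sin²φ) · 1 = cos²φ - sin²φ = RHS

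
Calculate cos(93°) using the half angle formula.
cos(93°) = -√((1 + cos 186°)/2) = -0.05234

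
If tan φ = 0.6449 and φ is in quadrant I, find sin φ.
sin φ = 0.542 (using tan²φ + 1 = sec²φ)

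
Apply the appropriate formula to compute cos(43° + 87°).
cos(43° + 87°) = cos 43° cos 87° - sin 43° sin 87° = -0.6428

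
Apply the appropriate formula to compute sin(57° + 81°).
sin(57° + 81°) = sin 57° cos 81° + cos 57° sin 81° = 0.6691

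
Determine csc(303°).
csc(303°) = -1.192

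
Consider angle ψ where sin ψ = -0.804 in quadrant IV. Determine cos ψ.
cos ψ = √(1 - sin²ψ) = 0.5946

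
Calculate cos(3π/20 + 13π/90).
cos(3π/20 + 13π/90) = cos 3π/20 cos 13π/90 - sin 3π/20 sin 13π/90 = 0.6018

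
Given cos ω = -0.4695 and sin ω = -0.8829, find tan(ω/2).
tan(ω/2) = sin ω / (1 + cos ω) = -1.664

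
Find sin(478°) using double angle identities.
sin(478°) = 2 sin 239° cos 239° = 0.8829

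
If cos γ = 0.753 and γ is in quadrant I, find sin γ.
sin γ = 0.658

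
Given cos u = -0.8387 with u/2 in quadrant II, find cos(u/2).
cos(u/2) = ±√((1 + cos u)/2); negative since u/2 ∈ QII, so cos(u/2) = -0.284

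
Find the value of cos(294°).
cos(294°) = 0.4067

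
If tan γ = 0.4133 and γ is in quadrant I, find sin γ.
sin γ = 0.382 (using tan²γ + 1 = sec²γ)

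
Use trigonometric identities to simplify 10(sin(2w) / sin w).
10(sin(2w) / sin w) = 10(2 cos w) (using Double angle)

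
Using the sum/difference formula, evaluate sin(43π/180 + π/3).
sin(43π/180 + π/3) = sin 43π/180 cos π/3 + cos 43π/180 sin π/3 = 0.9744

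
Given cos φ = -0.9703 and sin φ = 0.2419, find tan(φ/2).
tan(φ/2) = sin φ / (1 + cos φ) = 8.145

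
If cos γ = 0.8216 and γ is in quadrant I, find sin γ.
sin γ = 0.5701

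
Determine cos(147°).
cos(147°) = -0.8387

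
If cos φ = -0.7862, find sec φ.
sec φ = 1/cos φ = -1.272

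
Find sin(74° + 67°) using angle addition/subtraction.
sin(74° + 67°) = sin 74° cos 67° + cos 74° sin 67° = 0.6293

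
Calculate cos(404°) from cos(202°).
cos(404°) = cos²202° - sin²202° = 0.7193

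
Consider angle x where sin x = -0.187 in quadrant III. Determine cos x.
cos x = ±√(1 - sin²x) = -0.9824 (negative in QIII)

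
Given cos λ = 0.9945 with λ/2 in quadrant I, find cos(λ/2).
cos(λ/2) = ±√((1 + cos λ)/2); positive since λ/2 ∈ QI, so cos(λ/2) = 0.9986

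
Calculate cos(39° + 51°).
cos(39° + 51°) = cos 39° cos 51° - sin 39° sin 51° = 0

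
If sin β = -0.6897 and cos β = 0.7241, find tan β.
tan β = sin β / cos β = -0.9525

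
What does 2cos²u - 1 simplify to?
2cos²u - 1 = cos(2u) (using Double angle)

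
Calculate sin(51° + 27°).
sin(51° + 27°) = sin 51° cos 27° + cos 51° sin 27° = 0.9781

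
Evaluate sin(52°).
sin(52°) = 0.788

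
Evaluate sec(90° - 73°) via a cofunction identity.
sec(90° - 73°) = csc(73°) = 1.046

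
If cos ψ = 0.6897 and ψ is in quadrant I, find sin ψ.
sin ψ = 0.7241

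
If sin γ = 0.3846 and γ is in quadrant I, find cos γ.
cos γ = 0.9231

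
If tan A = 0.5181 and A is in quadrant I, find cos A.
cos A = 0.8879 (using tan²A + 1 = sec²A)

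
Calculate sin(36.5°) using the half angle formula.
sin(36.5°) = √((1 - cos 73°)/2) = 0.5948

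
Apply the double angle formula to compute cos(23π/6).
cos(23π/6) = cos²23π/12 - sin²23π/12 = √3/2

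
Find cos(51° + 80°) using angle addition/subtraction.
cos(51° + 80°) = cos 51° cos 80° - sin 51° sin 80° = -0.6561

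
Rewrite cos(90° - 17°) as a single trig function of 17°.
cos(90° - 17°) = sin(17°)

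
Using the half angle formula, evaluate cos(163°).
cos(163°) = -√((1 + cos 326°)/2) = -0.9563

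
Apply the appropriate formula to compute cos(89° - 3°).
cos(89° - 3°) = cos 89° cos 3° + sin 89° sin 3° = 0.06976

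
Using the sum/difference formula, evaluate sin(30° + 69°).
sin(30° + 69°) = sin 30° cos 69° + cos 30° sin 69° = 0.9877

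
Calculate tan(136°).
tan(136°) = -0.9657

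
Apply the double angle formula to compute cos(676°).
cos(676°) = 1 - 2sin²338° = 0.7193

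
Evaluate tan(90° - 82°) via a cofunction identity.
tan(90° - 82°) = cot(82°) = 0.1405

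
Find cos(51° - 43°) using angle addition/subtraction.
cos(51° - 43°) = cos 51° cos 43° + sin 51° sin 43° = 0.9903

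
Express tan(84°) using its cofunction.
tan(84°) = cot(90° - 84°) = cot(6°)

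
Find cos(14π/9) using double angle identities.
cos(14π/9) = cos²7π/9 - sin²7π/9 = 0.1736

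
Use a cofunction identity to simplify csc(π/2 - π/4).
csc(π/2 - π/4) = sec(π/4)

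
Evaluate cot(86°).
cot(86°) = 0.06993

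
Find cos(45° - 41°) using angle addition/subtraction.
cos(45° - 41°) = cos 45° cos 41° + sin 45° sin 41° = 0.9976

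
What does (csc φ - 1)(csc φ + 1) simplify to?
(csc φ - 1)(csc φ + 1) = cot²φ (using Diff. of squares)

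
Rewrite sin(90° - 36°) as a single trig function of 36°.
sin(90° - 36°) = cos(36°)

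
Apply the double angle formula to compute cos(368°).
cos(368°) = cos²184° - sin²184° = 0.9903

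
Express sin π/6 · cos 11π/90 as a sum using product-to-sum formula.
sin π/6 cos 11π/90 = (1/2)[sin(π/6+11π/90) + sin(π/6-11π/90)]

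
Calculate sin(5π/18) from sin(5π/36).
sin(5π/18) = 2 sin 5π/36 cos 5π/36 = 0.766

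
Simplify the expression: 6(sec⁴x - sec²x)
6(sec⁴x - sec²x) = 6(tan⁴x + tan²x) (using Pythagorean)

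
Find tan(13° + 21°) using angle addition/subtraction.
tan(13° + 21°) = (tan 13° + tan 21°)/(1 - tan 13° tan 21°) = 0.6745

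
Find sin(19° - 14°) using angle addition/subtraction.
sin(19° - 14°) = sin 19° cos 14° - cos 19° sin 14° = 0.08716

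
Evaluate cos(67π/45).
cos(67π/45) = -0.0349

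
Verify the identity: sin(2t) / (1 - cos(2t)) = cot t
LHS = 2 sin t cos t / (2sin²t) = cos t/sin t = cot t = RHS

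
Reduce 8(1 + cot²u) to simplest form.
8(1 + cot²u) = 8(csc²u) (using Pythagorean identity)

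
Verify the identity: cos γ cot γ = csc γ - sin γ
RHS = 1/sin γ - sin γ = (1 - sin²γ)/sin γ = cos²γ/sin γ = cos γ · (cos γ/sin γ) = cos γ cot γ = LHS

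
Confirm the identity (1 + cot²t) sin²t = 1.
LHS = csc²t · sin²t = (1/sin²t) · sin²t = 1 = RHS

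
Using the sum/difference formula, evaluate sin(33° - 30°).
sin(33° - 30°) = sin 33° cos 30° - cos 33° sin 30° = 0.05234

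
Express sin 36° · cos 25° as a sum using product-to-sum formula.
sin 36° cos 25° = (1/2)[sin(36°+25°) + sin(36°-25°)]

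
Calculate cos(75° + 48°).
cos(75° + 48°) = cos 75° cos 48° - sin 75° sin 48° = -0.5446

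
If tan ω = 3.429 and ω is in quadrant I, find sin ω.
sin ω = 0.96 (using tan²ω + 1 = sec²ω)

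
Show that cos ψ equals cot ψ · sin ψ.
RHS = (cos ψ/sin ψ) · sin ψ = cos ψ = LHS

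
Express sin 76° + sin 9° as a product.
sin 76° + sin 9° = 2 sin(42.5°) cos(33.5°)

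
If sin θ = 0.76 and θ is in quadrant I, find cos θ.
cos θ = 0.6499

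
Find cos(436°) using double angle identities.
cos(436°) = 2cos²218° - 1 = 0.2419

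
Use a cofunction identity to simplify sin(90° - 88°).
sin(90° - 88°) = cos(88°)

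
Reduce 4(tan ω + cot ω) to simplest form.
4(tan ω + cot ω) = 4(sec ω csc ω) (using Quotient identities)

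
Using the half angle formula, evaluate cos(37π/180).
cos(37π/180) = √((1 + cos 37π/90)/2) = 0.7986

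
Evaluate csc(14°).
csc(14°) = 4.134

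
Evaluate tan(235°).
tan(235°) = 1.428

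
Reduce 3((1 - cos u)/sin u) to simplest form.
3((1 - cos u)/sin u) = 3(tan(u/2)) (using Half angle)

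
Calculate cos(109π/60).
cos(109π/60) = 0.8387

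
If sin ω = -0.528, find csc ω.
csc ω = 1/sin ω = -1.894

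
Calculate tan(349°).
tan(349°) = -0.1944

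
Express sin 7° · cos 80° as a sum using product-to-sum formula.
sin 7° cos 80° = (1/2)[sin(7°+80°) + sin(7°-80°)]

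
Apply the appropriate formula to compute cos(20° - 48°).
cos(20° - 48°) = cos 20° cos 48° + sin 20° sin 48° = 0.8829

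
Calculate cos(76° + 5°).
cos(76° + 5°) = cos 76° cos 5° - sin 76° sin 5° = 0.1564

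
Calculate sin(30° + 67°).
sin(30° + 67°) = sin 30° cos 67° + cos 30° sin 67° = 0.9925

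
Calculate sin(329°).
sin(329°) = -0.515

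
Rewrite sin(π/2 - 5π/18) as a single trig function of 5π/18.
sin(π/2 - 5π/18) = cos(5π/18)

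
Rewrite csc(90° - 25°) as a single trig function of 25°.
csc(90° - 25°) = sec(25°)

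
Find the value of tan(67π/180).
tan(67π/180) = 2.356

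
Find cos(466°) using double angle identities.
cos(466°) = cos²233° - sin²233° = -0.2756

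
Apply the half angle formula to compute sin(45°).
sin(45°) = √((1 - cos 90°)/2) = √2/2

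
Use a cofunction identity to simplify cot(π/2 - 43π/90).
cot(π/2 - 43π/90) = tan(43π/90)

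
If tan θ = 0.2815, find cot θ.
cot θ = 1/tan θ = 3.552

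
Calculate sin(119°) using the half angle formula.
sin(119°) = √((1 - cos 238°)/2) = 0.8746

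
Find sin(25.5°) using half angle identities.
sin(25.5°) = √((1 - cos 51°)/2) = 0.4305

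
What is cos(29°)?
cos(29°) = 0.8746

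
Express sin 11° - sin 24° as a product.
sin 11° - sin 24° = 2 cos(17.5°) sin(-6.5°)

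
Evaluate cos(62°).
cos(62°) = 0.4695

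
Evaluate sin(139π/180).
sin(139π/180) = 0.6561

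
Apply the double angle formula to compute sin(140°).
sin(140°) = 2 sin 70° cos 70° = 0.6428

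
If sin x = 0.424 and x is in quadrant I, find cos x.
cos x = 0.9057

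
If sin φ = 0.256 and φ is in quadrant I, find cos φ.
cos φ = 0.9667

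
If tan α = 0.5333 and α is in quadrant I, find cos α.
cos α = 0.8824 (using tan²α + 1 = sec²α)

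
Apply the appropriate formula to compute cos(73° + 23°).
cos(73° + 23°) = cos 73° cos 23° - sin 73° sin 23° = -0.1045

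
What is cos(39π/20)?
cos(39π/20) = 0.9877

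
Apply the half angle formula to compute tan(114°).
tan(114°) = sin 228° / (1 + cos 228°) = -2.246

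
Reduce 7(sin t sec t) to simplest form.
7(sin t sec t) = 7(tan t) (using Reciprocal + quotient)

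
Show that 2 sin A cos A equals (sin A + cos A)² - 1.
RHS = sin²A + 2 sin A cos A + cos²A - 1 = (sin²A + cos²A) + 2 sin A cos A - 1 = 1 + 2 sin A cos A - 1 = 2 sin A cos A = LHS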